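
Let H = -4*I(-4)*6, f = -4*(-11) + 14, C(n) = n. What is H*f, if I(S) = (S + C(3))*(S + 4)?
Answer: 0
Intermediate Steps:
I(S) = (3 + S)*(4 + S) (I(S) = (S + 3)*(S + 4) = (3 + S)*(4 + S))
f = 58 (f = 44 + 14 = 58)
H = 0 (H = -4*(12 + (-4)**2 + 7*(-4))*6 = -4*(12 + 16 - 28)*6 = -4*0*6 = 0*6 = 0)
H*f = 0*58 = 0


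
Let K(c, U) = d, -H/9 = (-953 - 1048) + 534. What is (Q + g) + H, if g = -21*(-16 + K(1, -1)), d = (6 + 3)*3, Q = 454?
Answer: 13426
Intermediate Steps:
H = 13203 (H = -9*((-953 - 1048) + 534) = -9*(-2001 + 534) = -9*(-1467) = 13203)
d = 27 (d = 9*3 = 27)
K(c, U) = 27
g = -231 (g = -21*(-16 + 27) = -21*11 = -231)
(Q + g) + H = (454 - 231) + 13203 = 223 + 13203 = 13426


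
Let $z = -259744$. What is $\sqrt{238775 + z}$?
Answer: $i \sqrt{20969} \approx 144.81 i$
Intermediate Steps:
$\sqrt{238775 + z} = \sqrt{238775 - 259744} = \sqrt{-20969} = i \sqrt{20969}$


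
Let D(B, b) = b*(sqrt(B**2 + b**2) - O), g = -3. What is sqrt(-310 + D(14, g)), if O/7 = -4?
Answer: sqrt(-394 - 3*sqrt(205)) ≈ 20.903*I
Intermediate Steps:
O = -28 (O = 7*(-4) = -28)
D(B, b) = b*(28 + sqrt(B**2 + b**2)) (D(B, b) = b*(sqrt(B**2 + b**2) - 1*(-28)) = b*(sqrt(B**2 + b**2) + 28) = b*(28 + sqrt(B**2 + b**2)))
sqrt(-310 + D(14, g)) = sqrt(-310 - 3*(28 + sqrt(14**2 + (-3)**2))) = sqrt(-310 - 3*(28 + sqrt(196 + 9))) = sqrt(-310 - 3*(28 + sqrt(205))) = sqrt(-310 + (-84 - 3*sqrt(205))) = sqrt(-394 - 3*sqrt(205))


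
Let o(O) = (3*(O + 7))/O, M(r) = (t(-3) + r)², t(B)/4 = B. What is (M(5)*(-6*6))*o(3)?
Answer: -17640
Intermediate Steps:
t(B) = 4*B
M(r) = (-12 + r)² (M(r) = (4*(-3) + r)² = (-12 + r)²)
o(O) = (21 + 3*O)/O (o(O) = (3*(7 + O))/O = (21 + 3*O)/O)
(M(5)*(-6*6))*o(3) = ((-12 + 5)²*(-6*6))*(3 + 21/3) = ((-7)²*(-36))*(3 + 21*(⅓)) = (49*(-36))*(3 + 7) = -1764*10 = -17640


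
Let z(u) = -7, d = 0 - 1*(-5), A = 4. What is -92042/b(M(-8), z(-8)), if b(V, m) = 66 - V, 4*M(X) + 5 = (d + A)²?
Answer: -92042/47 ≈ -1958.3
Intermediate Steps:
d = 5 (d = 0 + 5 = 5)
M(X) = 19 (M(X) = -5/4 + (5 + 4)²/4 = -5/4 + (¼)*9² = -5/4 + (¼)*81 = -5/4 + 81/4 = 19)
-92042/b(M(-8), z(-8)) = -92042/(66 - 1*19) = -92042/(66 - 19) = -92042/47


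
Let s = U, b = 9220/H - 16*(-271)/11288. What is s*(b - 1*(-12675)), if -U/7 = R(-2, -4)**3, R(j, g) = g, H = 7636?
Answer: 184304254848/32453 ≈ 5.6791e+6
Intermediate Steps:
b = 51651/32453 (b = 9220/7636 - 16*(-271)/11288 = 9220*(1/7636) + 4336*(1/11288) = 2305/1909 + 542/1411 = 51651/32453 ≈ 1.5916)
U = 448 (U = -7*(-4)**3 = -7*(-64) = 448)
s = 448
s*(b - 1*(-12675)) = 448*(51651/32453 - 1*(-12675)) = 448*(51651/32453 + 12675) = 448*(411393426/32453) = 184304254848/32453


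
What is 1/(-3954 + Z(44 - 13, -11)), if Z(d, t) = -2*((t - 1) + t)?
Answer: -1/3908 ≈ -0.00025589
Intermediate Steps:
Z(d, t) = 2 - 4*t (Z(d, t) = -2*((-1 + t) + t) = -2*(-1 + 2*t) = 2 - 4*t)
1/(-3954 + Z(44 - 13, -11)) = 1/(-3954 + (2 - 4*(-11))) = 1/(-3954 + (2 + 44)) = 1/(-3954 + 46) = 1/(-3908) = -1/3908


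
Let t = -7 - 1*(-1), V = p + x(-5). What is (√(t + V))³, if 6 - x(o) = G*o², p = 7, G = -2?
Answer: 57*√57 ≈ 430.34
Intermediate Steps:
x(o) = 6 + 2*o² (x(o) = 6 - (-2)*o² = 6 + 2*o²)
V = 63 (V = 7 + (6 + 2*(-5)²) = 7 + (6 + 2*25) = 7 + (6 + 50) = 7 + 56 = 63)
t = -6 (t = -7 + 1 = -6)
(√(t + V))³ = (√(-6 + 63))³ = (√57)³ = 57*√57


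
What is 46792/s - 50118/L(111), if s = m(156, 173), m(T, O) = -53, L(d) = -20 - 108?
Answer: -1666561/3392 ≈ -491.32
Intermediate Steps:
L(d) = -128
s = -53
46792/s - 50118/L(111) = 46792/(-53) - 50118/(-128) = 46792*(-1/53) - 50118*(-1/128) = -46792/53 + 25059/64 = -1666561/3392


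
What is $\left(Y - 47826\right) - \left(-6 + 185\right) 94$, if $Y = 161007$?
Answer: $96355$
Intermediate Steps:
$\left(Y - 47826\right) - \left(-6 + 185\right) 94 = \left(161007 - 47826\right) - \left(-6 + 185\right) 94 = \left(161007 - 47826\right) - 179 \cdot 94 = 113181 - 16826 = 96355$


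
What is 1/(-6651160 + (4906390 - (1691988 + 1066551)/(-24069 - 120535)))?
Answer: -144604/252297962541 ≈ -5.7315e-7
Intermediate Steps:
1/(-6651160 + (4906390 - (1691988 + 1066551)/(-24069 - 120535))) = 1/(-6651160 + (4906390 - 2758539/(-144604))) = 1/(-6651160 + (4906390 - 2758539*(-1)/144604)) = 1/(-6651160 + (4906390 - 1*(-2758539/144604))) = 1/(-6651160 + (4906390 + 2758539/144604)) = 1/(-6651160 + 709486378099/144604) = 1/(-252297962541/144604) = -144604/252297962541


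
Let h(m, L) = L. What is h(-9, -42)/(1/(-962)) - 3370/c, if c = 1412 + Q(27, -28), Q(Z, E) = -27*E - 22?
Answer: 43351807/1073 ≈ 40402.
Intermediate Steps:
Q(Z, E) = -22 - 27*E
c = 2146 (c = 1412 + (-22 - 27*(-28)) = 1412 + (-22 + 756) = 1412 + 734 = 2146)
h(-9, -42)/(1/(-962)) - 3370/c = -42/(1/(-962)) - 3370/2146 = -42/(-1/962) - 3370*1/2146 = -42*(-962) - 1685/1073 = 40404 - 1685/1073 = 43351807/1073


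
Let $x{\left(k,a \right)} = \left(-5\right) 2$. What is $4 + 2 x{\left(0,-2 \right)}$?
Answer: $-16$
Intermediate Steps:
$x{\left(k,a \right)} = -10$
$4 + 2 x{\left(0,-2 \right)} = 4 + 2 \left(-10\right) = 4 - 20 = -16$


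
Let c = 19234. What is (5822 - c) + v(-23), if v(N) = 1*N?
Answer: -13435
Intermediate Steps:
v(N) = N
(5822 - c) + v(-23) = (5822 - 1*19234) - 23 = (5822 - 19234) - 23 = -13412 - 23 = -13435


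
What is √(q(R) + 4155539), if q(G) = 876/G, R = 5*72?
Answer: √3739987290/30 ≈ 2038.5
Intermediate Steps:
R = 360
√(q(R) + 4155539) = √(876/360 + 4155539) = √(876*(1/360) + 4155539) = √(73/30 + 4155539) = √(124666243/30) = √3739987290/30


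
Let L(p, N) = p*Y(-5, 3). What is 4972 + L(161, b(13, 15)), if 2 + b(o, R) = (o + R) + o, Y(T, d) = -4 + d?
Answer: 4811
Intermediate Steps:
b(o, R) = -2 + R + 2*o (b(o, R) = -2 + ((o + R) + o) = -2 + ((R + o) + o) = -2 + (R + 2*o) = -2 + R + 2*o)
L(p, N) = -p (L(p, N) = p*(-4 + 3) = p*(-1) = -p)
4972 + L(161, b(13, 15)) = 4972 - 1*161 = 4972 - 161 = 4811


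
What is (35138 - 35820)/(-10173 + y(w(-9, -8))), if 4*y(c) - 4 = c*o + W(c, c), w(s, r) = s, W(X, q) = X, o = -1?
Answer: 341/5086 ≈ 0.067047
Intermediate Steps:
y(c) = 1 (y(c) = 1 + (c*(-1) + c)/4 = 1 + (-c + c)/4 = 1 + (¼)*0 = 1 + 0 = 1)
(35138 - 35820)/(-10173 + y(w(-9, -8))) = (35138 - 35820)/(-10173 + 1) = -682/(-10172) = -682*(-1/10172) = 341/5086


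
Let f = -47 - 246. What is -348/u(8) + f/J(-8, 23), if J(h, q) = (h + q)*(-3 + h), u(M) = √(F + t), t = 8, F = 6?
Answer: 293/165 - 174*√14/7 ≈ -91.231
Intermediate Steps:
f = -293
u(M) = √14 (u(M) = √(6 + 8) = √14)
J(h, q) = (-3 + h)*(h + q)
-348/u(8) + f/J(-8, 23) = -348*√14/14 - 293/((-8)² - 3*(-8) - 3*23 - 8*23) = -174*√14/7 - 293/(64 + 24 - 69 - 184) = -174*√14/7 - 293/(-165) = -174*√14/7 - 293*(-1/165) = -174*√14/7 + 293/165 = 293/165 - 174*√14/7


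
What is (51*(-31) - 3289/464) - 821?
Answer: -1117817/464 ≈ -2409.1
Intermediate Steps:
(51*(-31) - 3289/464) - 821 = (-1581 - 3289*1/464) - 821 = (-1581 - 3289/464) - 821 = -736873/464 - 821 = -1117817/464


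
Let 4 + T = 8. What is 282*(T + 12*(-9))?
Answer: -29328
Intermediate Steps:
T = 4 (T = -4 + 8 = 4)
282*(T + 12*(-9)) = 282*(4 + 12*(-9)) = 282*(4 - 108) = 282*(-104) = -29328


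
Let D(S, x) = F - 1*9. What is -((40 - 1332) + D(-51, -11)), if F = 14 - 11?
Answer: 1298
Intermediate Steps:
F = 3
D(S, x) = -6 (D(S, x) = 3 - 1*9 = 3 - 9 = -6)
-((40 - 1332) + D(-51, -11)) = -((40 - 1332) - 6) = -(-1292 - 6) = -1*(-1298) = 1298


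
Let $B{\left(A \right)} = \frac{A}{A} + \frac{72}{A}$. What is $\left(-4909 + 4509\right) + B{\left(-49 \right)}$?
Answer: $- \frac{19623}{49} \approx -400.47$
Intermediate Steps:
$B{\left(A \right)} = 1 + \frac{72}{A}$
$\left(-4909 + 4509\right) + B{\left(-49 \right)} = \left(-4909 + 4509\right) + \frac{72 - 49}{-49} = -400 - \frac{23}{49} = - \frac{19623}{49}$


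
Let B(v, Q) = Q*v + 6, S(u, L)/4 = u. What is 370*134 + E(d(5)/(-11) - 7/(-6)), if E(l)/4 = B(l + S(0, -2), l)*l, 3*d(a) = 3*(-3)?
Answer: 3566853215/71874 ≈ 49627.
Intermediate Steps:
S(u, L) = 4*u
B(v, Q) = 6 + Q*v
d(a) = -3 (d(a) = (3*(-3))/3 = (⅓)*(-9) = -3)
E(l) = 4*l*(6 + l²) (E(l) = 4*((6 + l*(l + 4*0))*l) = 4*((6 + l*(l + 0))*l) = 4*((6 + l*l)*l) = 4*((6 + l²)*l) = 4*(l*(6 + l²)) = 4*l*(6 + l²))
370*134 + E(d(5)/(-11) - 7/(-6)) = 370*134 + 4*(-3/(-11) - 7/(-6))*(6 + (-3/(-11) - 7/(-6))²) = 49580 + 4*(-3*(-1/11) - 7*(-⅙))*(6 + (-3*(-1/11) - 7*(-⅙))²) = 49580 + 4*(3/11 + 7/6)*(6 + (3/11 + 7/6)²) = 49580 + 4*(95/66)*(6 + (95/66)²) = 49580 + 4*(95/66)*(6 + 9025/4356) = 49580 + 4*(95/66)*(35161/4356) = 49580 + 3340295/71874 = 3566853215/71874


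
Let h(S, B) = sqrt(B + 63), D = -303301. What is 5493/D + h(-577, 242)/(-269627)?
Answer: -5493/303301 - sqrt(305)/269627 ≈ -0.018175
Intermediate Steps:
h(S, B) = sqrt(63 + B)
5493/D + h(-577, 242)/(-269627) = 5493/(-303301) + sqrt(63 + 242)/(-269627) = 5493*(-1/303301) + sqrt(305)*(-1/269627) = -5493/303301 - sqrt(305)/269627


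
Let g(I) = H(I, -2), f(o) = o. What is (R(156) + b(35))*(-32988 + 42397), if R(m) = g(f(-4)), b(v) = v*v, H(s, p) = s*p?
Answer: 11601297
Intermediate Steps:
H(s, p) = p*s
g(I) = -2*I
b(v) = v²
R(m) = 8 (R(m) = -2*(-4) = 8)
(R(156) + b(35))*(-32988 + 42397) = (8 + 35²)*(-32988 + 42397) = (8 + 1225)*9409 = 1233*9409 = 11601297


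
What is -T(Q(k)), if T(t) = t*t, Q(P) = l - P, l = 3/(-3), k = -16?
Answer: -225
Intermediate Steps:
l = -1 (l = 3*(-1/3) = -1)
Q(P) = -1 - P
T(t) = t**2
-T(Q(k)) = -(-1 - 1*(-16))**2 = -(-1 + 16)**2 = -1*15**2 = -1*225 = -225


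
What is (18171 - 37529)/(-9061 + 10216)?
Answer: -19358/1155 ≈ -16.760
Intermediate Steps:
(18171 - 37529)/(-9061 + 10216) = -19358/1155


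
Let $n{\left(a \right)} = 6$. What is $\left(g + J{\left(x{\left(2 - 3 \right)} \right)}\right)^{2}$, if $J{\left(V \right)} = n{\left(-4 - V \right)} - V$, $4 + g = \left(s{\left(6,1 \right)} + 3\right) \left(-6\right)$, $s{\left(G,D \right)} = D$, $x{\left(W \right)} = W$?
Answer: $441$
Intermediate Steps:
$g = -28$ ($g = -4 + \left(1 + 3\right) \left(-6\right) = -4 + 4 \left(-6\right) = -4 - 24 = -28$)
$J{\left(V \right)} = 6 - V$
$\left(g + J{\left(x{\left(2 - 3 \right)} \right)}\right)^{2} = \left(-28 + \left(6 - \left(2 - 3\right)\right)\right)^{2} = \left(-28 + \left(6 - -1\right)\right)^{2} = \left(-28 + \left(6 + 1\right)\right)^{2} = \left(-28 + 7\right)^{2} = \left(-21\right)^{2} = 441$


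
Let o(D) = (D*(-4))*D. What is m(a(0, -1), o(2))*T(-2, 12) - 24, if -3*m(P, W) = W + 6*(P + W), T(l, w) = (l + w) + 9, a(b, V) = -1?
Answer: 2170/3 ≈ 723.33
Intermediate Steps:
o(D) = -4*D² (o(D) = (-4*D)*D = -4*D²)
T(l, w) = 9 + l + w
m(P, W) = -2*P - 7*W/3 (m(P, W) = -(W + 6*(P + W))/3 = -(W + (6*P + 6*W))/3 = -(6*P + 7*W)/3 = -2*P - 7*W/3)
m(a(0, -1), o(2))*T(-2, 12) - 24 = (-2*(-1) - (-28)*2²/3)*(9 - 2 + 12) - 24 = (2 - (-28)*4/3)*19 - 24 = (2 - 7/3*(-16))*19 - 24 = (2 + 112/3)*19 - 24 = (118/3)*19 - 24 = 2242/3 - 24 = 2170/3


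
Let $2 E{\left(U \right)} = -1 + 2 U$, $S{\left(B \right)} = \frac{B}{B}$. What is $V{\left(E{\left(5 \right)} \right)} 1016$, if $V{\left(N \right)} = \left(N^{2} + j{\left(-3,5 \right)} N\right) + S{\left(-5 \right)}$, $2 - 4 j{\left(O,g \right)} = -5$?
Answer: $29591$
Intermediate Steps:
$j{\left(O,g \right)} = \frac{7}{4}$ ($j{\left(O,g \right)} = \frac{1}{2} - - \frac{5}{4} = \frac{1}{2} + \frac{5}{4} = \frac{7}{4}$)
$S{\left(B \right)} = 1$
$E{\left(U \right)} = - \frac{1}{2} + U$ ($E{\left(U \right)} = \frac{-1 + 2 U}{2} = - \frac{1}{2} + U$)
$V{\left(N \right)} = 1 + N^{2} + \frac{7 N}{4}$ ($V{\left(N \right)} = \left(N^{2} + \frac{7 N}{4}\right) + 1 = 1 + N^{2} + \frac{7 N}{4}$)
$V{\left(E{\left(5 \right)} \right)} 1016 = \left(1 + \left(- \frac{1}{2} + 5\right)^{2} + \frac{7 \left(- \frac{1}{2} + 5\right)}{4}\right) 1016 = \left(1 + \left(\frac{9}{2}\right)^{2} + \frac{7}{4} \cdot \frac{9}{2}\right) 1016 = \left(1 + \frac{81}{4} + \frac{63}{8}\right) 1016 = \frac{233}{8} \cdot 1016 = 29591$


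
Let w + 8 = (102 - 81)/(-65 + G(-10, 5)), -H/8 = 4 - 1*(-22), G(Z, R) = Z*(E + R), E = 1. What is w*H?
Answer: 212368/125 ≈ 1698.9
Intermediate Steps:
G(Z, R) = Z*(1 + R)
H = -208 (H = -8*(4 - 1*(-22)) = -8*(4 + 22) = -8*26 = -208)
w = -1021/125 (w = -8 + (102 - 81)/(-65 - 10*(1 + 5)) = -8 + 21/(-65 - 10*6) = -8 + 21/(-65 - 60) = -8 + 21/(-125) = -8 + 21*(-1/125) = -8 - 21/125 = -1021/125 ≈ -8.1680)
w*H = -1021/125*(-208) = 212368/125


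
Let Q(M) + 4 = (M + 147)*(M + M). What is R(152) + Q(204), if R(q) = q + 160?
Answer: 143516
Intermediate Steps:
R(q) = 160 + q
Q(M) = -4 + 2*M*(147 + M) (Q(M) = -4 + (M + 147)*(M + M) = -4 + (147 + M)*(2*M) = -4 + 2*M*(147 + M))
R(152) + Q(204) = (160 + 152) + (-4 + 2*204² + 294*204) = 312 + (-4 + 2*41616 + 59976) = 312 + (-4 + 83232 + 59976) = 312 + 143204 = 143516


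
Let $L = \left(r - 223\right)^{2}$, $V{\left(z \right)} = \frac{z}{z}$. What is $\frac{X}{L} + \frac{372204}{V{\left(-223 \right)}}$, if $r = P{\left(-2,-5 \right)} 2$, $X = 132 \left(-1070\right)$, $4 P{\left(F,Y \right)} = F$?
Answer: $\frac{2334445833}{6272} \approx 3.722 \cdot 10^{5}$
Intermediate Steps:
$P{\left(F,Y \right)} = \frac{F}{4}$
$X = -141240$
$r = -1$ ($r = \frac{1}{4} \left(-2\right) 2 = \left(- \frac{1}{2}\right) 2 = -1$)
$V{\left(z \right)} = 1$
$L = 50176$ ($L = \left(-1 - 223\right)^{2} = \left(-224\right)^{2} = 50176$)
$\frac{X}{L} + \frac{372204}{V{\left(-223 \right)}} = - \frac{141240}{50176} + \frac{372204}{1} = \left(-141240\right) \frac{1}{50176} + 372204 \cdot 1 = - \frac{17655}{6272} + 372204 = \frac{2334445833}{6272}$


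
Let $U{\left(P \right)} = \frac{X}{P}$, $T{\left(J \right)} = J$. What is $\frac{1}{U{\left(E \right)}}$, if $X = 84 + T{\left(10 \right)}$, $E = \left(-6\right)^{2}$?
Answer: $\frac{18}{47} \approx 0.38298$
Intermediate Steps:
$E = 36$
$X = 94$ ($X = 84 + 10 = 94$)
$U{\left(P \right)} = \frac{94}{P}$
$\frac{1}{U{\left(E \right)}} = \frac{1}{94 \cdot \frac{1}{36}} = \frac{1}{\frac{47}{18}} = \frac{18}{47}$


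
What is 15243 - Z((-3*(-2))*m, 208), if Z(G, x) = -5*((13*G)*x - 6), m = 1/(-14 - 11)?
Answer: 59841/5 ≈ 11968.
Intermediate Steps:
m = -1/25 (m = 1/(-25) = -1/25 ≈ -0.040000)
Z(G, x) = 30 - 65*G*x (Z(G, x) = -5*(13*G*x - 6) = -5*(-6 + 13*G*x) = 30 - 65*G*x)
15243 - Z((-3*(-2))*m, 208) = 15243 - (30 - 65*-3*(-2)*(-1/25)*208) = 15243 - (30 - 65*6*(-1/25)*208) = 15243 - (30 - 65*(-6/25)*208) = 15243 - (30 + 16224/5) = 15243 - 1*16374/5 = 15243 - 16374/5 = 59841/5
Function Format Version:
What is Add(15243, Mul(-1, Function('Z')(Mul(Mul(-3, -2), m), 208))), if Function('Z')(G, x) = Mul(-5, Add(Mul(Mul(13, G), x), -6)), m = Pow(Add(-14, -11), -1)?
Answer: Rational(59841, 5) ≈ 11968.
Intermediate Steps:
m = Rational(-1, 25) (m = Pow(-25, -1) = Rational(-1, 25) ≈ -0.040000)
Function('Z')(G, x) = Add(30, Mul(-65, G, x)) (Function('Z')(G, x) = Mul(-5, Add(Mul(13, G, x), -6)) = Mul(-5, Add(-6, Mul(13, G, x))) = Add(30, Mul(-65, G, x)))
Add(15243, Mul(-1, Function('Z')(Mul(Mul(-3, -2), m), 208))) = Add(15243, Mul(-1, Add(30, Mul(-65, Mul(Mul(-3, -2), Rational(-1, 25)), 208)))) = Add(15243, Mul(-1, Add(30, Mul(-65, Mul(6, Rational(-1, 25)), 208)))) = Add(15243, Mul(-1, Add(30, Mul(-65, Rational(-6, 25), 208)))) = Add(15243, Mul(-1, Add(30, Rational(16224, 5)))) = Add(15243, Mul(-1, Rational(16374, 5))) = Add(15243, Rational(-16374, 5)) = Rational(59841, 5)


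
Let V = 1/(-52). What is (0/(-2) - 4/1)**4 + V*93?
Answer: 13219/52 ≈ 254.21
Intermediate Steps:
V = -1/52 ≈ -0.019231
(0/(-2) - 4/1)**4 + V*93 = (0/(-2) - 4/1)**4 - 1/52*93 = (0*(-1/2) - 4*1)**4 - 93/52 = (0 - 4)**4 - 93/52 = (-4)**4 - 93/52 = 256 - 93/52 = 13219/52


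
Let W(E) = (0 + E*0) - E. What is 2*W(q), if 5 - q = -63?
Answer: -136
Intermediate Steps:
q = 68 (q = 5 - 1*(-63) = 5 + 63 = 68)
W(E) = -E (W(E) = (0 + 0) - E = 0 - E = -E)
2*W(q) = 2*(-1*68) = 2*(-68) = -136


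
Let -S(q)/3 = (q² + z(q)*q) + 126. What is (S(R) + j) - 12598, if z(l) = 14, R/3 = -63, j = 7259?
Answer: -104942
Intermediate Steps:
R = -189 (R = 3*(-63) = -189)
S(q) = -378 - 42*q - 3*q² (S(q) = -3*((q² + 14*q) + 126) = -3*(126 + q² + 14*q) = -378 - 42*q - 3*q²)
(S(R) + j) - 12598 = ((-378 - 42*(-189) - 3*(-189)²) + 7259) - 12598 = ((-378 + 7938 - 3*35721) + 7259) - 12598 = ((-378 + 7938 - 107163) + 7259) - 12598 = (-99603 + 7259) - 12598 = -92344 - 12598 = -104942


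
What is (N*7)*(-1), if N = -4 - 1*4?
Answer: 56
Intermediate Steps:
N = -8 (N = -4 - 4 = -8)
(N*7)*(-1) = -8*7*(-1) = -56*(-1) = 56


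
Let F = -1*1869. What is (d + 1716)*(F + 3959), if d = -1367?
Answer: 729410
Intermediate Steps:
F = -1869
(d + 1716)*(F + 3959) = (-1367 + 1716)*(-1869 + 3959) = 349*2090 = 729410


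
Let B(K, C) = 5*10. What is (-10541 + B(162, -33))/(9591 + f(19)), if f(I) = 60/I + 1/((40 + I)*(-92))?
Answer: -1081957812/989464673 ≈ -1.0935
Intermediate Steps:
B(K, C) = 50
f(I) = 60/I - 1/(92*(40 + I)) (f(I) = 60/I - 1/92/(40 + I) = 60/I - 1/(92*(40 + I)))
(-10541 + B(162, -33))/(9591 + f(19)) = (-10541 + 50)/(9591 + (1/92)*(220800 + 5519*19)/(19*(40 + 19))) = -10491/(9591 + (1/92)*(1/19)*(220800 + 104861)/59) = -10491/(9591 + (1/92)*(1/19)*(1/59)*325661) = -10491/(9591 + 325661/103132) = -10491/989464673/103132 = -10491*103132/989464673 = -1081957812/989464673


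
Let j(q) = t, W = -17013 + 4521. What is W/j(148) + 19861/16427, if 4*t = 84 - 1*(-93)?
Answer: -272436313/969193 ≈ -281.10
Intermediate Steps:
t = 177/4 (t = (84 - 1*(-93))/4 = (84 + 93)/4 = (¼)*177 = 177/4 ≈ 44.250)
W = -12492
j(q) = 177/4
W/j(148) + 19861/16427 = -12492/177/4 + 19861/16427 = -12492*4/177 + 19861*(1/16427) = -16656/59 + 19861/16427 = -272436313/969193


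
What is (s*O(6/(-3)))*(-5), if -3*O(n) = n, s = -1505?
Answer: 15050/3 ≈ 5016.7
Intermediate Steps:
O(n) = -n/3
(s*O(6/(-3)))*(-5) = -(-1505)*6/(-3)/3*(-5) = -(-1505)*6*(-⅓)/3*(-5) = -(-1505)*(-2)/3*(-5) = -1505*⅔*(-5) = -3010/3*(-5) = 15050/3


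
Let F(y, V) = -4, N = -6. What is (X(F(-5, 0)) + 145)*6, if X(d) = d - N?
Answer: 882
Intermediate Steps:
X(d) = 6 + d (X(d) = d - 1*(-6) = d + 6 = 6 + d)
(X(F(-5, 0)) + 145)*6 = ((6 - 4) + 145)*6 = (2 + 145)*6 = 147*6 = 882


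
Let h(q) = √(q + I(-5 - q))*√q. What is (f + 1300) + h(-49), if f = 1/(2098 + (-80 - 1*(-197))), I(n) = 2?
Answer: 2879501/2215 - 7*√47 ≈ 1252.0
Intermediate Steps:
f = 1/2215 (f = 1/(2098 + (-80 + 197)) = 1/(2098 + 117) = 1/2215 ≈ 0.00045147)
h(q) = √q*√(2 + q) (h(q) = √(q + 2)*√q = √(2 + q)*√q = √q*√(2 + q))
(f + 1300) + h(-49) = (1/2215 + 1300) + √(-49)*√(2 - 49) = 2879501/2215 + (7*I)*√(-47) = 2879501/2215 + (7*I)*(I*√47) = 2879501/2215 - 7*√47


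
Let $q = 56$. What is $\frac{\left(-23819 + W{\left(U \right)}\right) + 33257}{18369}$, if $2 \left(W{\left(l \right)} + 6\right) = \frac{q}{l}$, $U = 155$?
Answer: $\frac{1461988}{2847195} \approx 0.51348$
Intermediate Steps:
$W{\left(l \right)} = -6 + \frac{28}{l}$ ($W{\left(l \right)} = -6 + \frac{56 \frac{1}{l}}{2} = -6 + \frac{28}{l}$)
$\frac{\left(-23819 + W{\left(U \right)}\right) + 33257}{18369} = \frac{\left(-23819 - \left(6 - \frac{28}{155}\right)\right) + 33257}{18369} = \left(\left(-23819 + \left(-6 + 28 \cdot \frac{1}{155}\right)\right) + 33257\right) \frac{1}{18369} = \left(\left(-23819 + \left(-6 + \frac{28}{155}\right)\right) + 33257\right) \frac{1}{18369} = \left(\left(-23819 - \frac{902}{155}\right) + 33257\right) \frac{1}{18369} = \left(- \frac{3692847}{155} + 33257\right) \frac{1}{18369} = \frac{1461988}{155} \cdot \frac{1}{18369} = \frac{1461988}{2847195}$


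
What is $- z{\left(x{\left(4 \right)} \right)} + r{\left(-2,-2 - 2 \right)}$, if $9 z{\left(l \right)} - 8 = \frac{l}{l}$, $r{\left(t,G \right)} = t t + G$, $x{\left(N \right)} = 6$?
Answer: $-1$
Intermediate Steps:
$r{\left(t,G \right)} = G + t^{2}$ ($r{\left(t,G \right)} = t^{2} + G = G + t^{2}$)
$z{\left(l \right)} = 1$ ($z{\left(l \right)} = \frac{8}{9} + \frac{l \frac{1}{l}}{9} = \frac{8}{9} + \frac{1}{9} \cdot 1 = \frac{8}{9} + \frac{1}{9} = 1$)
$- z{\left(x{\left(4 \right)} \right)} + r{\left(-2,-2 - 2 \right)} = \left(-1\right) 1 + \left(\left(-2 - 2\right) + \left(-2\right)^{2}\right) = -1 + \left(\left(-2 - 2\right) + 4\right) = -1 + \left(-4 + 4\right) = -1 + 0 = -1$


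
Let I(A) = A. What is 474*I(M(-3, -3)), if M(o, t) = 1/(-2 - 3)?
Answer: -474/5 ≈ -94.800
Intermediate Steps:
M(o, t) = -⅕ (M(o, t) = 1/(-5) = -⅕)
474*I(M(-3, -3)) = 474*(-⅕) = -474/5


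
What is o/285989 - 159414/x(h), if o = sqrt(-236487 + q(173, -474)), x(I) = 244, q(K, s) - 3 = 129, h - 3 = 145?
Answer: -79707/122 + I*sqrt(236355)/285989 ≈ -653.34 + 0.0016999*I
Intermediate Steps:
h = 148 (h = 3 + 145 = 148)
q(K, s) = 132 (q(K, s) = 3 + 129 = 132)
o = I*sqrt(236355) (o = sqrt(-236487 + 132) = sqrt(-236355) = I*sqrt(236355) ≈ 486.16*I)
o/285989 - 159414/x(h) = (I*sqrt(236355))/285989 - 159414/244 = (I*sqrt(236355))*(1/285989) - 159414*1/244 = I*sqrt(236355)/285989 - 79707/122 = -79707/122 + I*sqrt(236355)/285989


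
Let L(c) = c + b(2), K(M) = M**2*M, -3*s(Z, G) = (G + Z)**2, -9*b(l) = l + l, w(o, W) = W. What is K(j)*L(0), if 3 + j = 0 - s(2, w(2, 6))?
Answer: -665500/243 ≈ -2738.7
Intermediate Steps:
b(l) = -2*l/9 (b(l) = -(l + l)/9 = -2*l/9)
s(Z, G) = -(G + Z)**2/3
j = 55/3 (j = -3 + (0 - (-1)*(6 + 2)**2/3) = -3 + (0 - (-1)*8**2/3) = -3 + (0 - (-1)*64/3) = -3 + (0 - 1*(-64/3)) = -3 + (0 + 64/3) = -3 + 64/3 = 55/3 ≈ 18.333)
K(M) = M**3
L(c) = -4/9 + c (L(c) = c - 2/9*2 = c - 4/9 = -4/9 + c)
K(j)*L(0) = (55/3)**3*(-4/9 + 0) = (166375/27)*(-4/9) = -665500/243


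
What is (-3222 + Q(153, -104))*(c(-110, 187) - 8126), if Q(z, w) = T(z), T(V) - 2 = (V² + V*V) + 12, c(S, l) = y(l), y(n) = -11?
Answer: -354854570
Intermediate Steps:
c(S, l) = -11
T(V) = 14 + 2*V² (T(V) = 2 + ((V² + V*V) + 12) = 2 + ((V² + V²) + 12) = 2 + (2*V² + 12) = 2 + (12 + 2*V²) = 14 + 2*V²)
Q(z, w) = 14 + 2*z²
(-3222 + Q(153, -104))*(c(-110, 187) - 8126) = (-3222 + (14 + 2*153²))*(-11 - 8126) = (-3222 + (14 + 2*23409))*(-8137) = (-3222 + (14 + 46818))*(-8137) = (-3222 + 46832)*(-8137) = 43610*(-8137) = -354854570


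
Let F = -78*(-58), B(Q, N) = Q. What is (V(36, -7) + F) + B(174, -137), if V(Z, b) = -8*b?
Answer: 4754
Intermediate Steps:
F = 4524
(V(36, -7) + F) + B(174, -137) = (-8*(-7) + 4524) + 174 = (56 + 4524) + 174 = 4580 + 174 = 4754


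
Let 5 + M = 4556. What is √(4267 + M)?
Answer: √8818 ≈ 93.904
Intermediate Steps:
M = 4551 (M = -5 + 4556 = 4551)
√(4267 + M) = √(4267 + 4551) = √8818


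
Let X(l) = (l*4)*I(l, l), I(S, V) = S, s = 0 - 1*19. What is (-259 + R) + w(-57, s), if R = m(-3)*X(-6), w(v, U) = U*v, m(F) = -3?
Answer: 392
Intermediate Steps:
s = -19 (s = 0 - 19 = -19)
X(l) = 4*l**2 (X(l) = (l*4)*l = (4*l)*l = 4*l**2)
R = -432 (R = -12*(-6)**2 = -12*36 = -3*144 = -432)
(-259 + R) + w(-57, s) = (-259 - 432) - 19*(-57) = -691 + 1083 = 392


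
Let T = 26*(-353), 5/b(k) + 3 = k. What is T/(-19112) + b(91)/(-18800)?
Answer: 379599691/790472320 ≈ 0.48022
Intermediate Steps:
b(k) = 5/(-3 + k)
T = -9178
T/(-19112) + b(91)/(-18800) = -9178/(-19112) + (5/(-3 + 91))/(-18800) = -9178*(-1/19112) + (5/88)*(-1/18800) = 4589/9556 + (5*(1/88))*(-1/18800) = 4589/9556 + (5/88)*(-1/18800) = 4589/9556 - 1/330880 = 379599691/790472320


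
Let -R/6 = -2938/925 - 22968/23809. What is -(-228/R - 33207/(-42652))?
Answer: 563215913657/67063829548 ≈ 8.3982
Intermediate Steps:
R = 18868188/759425 (R = -6*(-2938/925 - 22968/23809) = -6*(-2938*1/925 - 22968*1/23809) = -6*(-2938/925 - 792/821) = -6*(-3144698/759425) = 18868188/759425 ≈ 24.845)
-(-228/R - 33207/(-42652)) = -(-228/18868188/759425 - 33207/(-42652)) = -(-228*759425/18868188 - 33207*(-1/42652)) = -(-14429075/1572349 + 33207/42652) = -1*(-563215913657/67063829548) = 563215913657/67063829548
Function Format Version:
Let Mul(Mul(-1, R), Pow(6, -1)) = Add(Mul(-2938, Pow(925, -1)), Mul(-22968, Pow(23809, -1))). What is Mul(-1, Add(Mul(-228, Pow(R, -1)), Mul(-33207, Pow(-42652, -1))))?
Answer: Rational(563215913657, 67063829548) ≈ 8.3982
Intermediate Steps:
R = Rational(18868188, 759425) (R = Mul(-6, Add(Mul(-2938, Pow(925, -1)), Mul(-22968, Pow(23809, -1)))) = Mul(-6, Add(Mul(-2938, Rational(1, 925)), Mul(-22968, Rational(1, 23809)))) = Mul(-6, Add(Rational(-2938, 925), Rational(-792, 821))) = Mul(-6, Rational(-3144698, 759425)) = Rational(18868188, 759425) ≈ 24.845)
Mul(-1, Add(Mul(-228, Pow(R, -1)), Mul(-33207, Pow(-42652, -1)))) = Mul(-1, Add(Mul(-228, Pow(Rational(18868188, 759425), -1)), Mul(-33207, Pow(-42652, -1)))) = Mul(-1, Add(Mul(-228, Rational(759425, 18868188)), Mul(-33207, Rational(-1, 42652)))) = Mul(-1, Add(Rational(-14429075, 1572349), Rational(33207, 42652))) = Mul(-1, Rational(-563215913657, 67063829548)) = Rational(563215913657, 67063829548)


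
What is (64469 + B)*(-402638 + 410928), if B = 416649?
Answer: 3988468220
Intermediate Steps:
(64469 + B)*(-402638 + 410928) = (64469 + 416649)*(-402638 + 410928) = 481118*8290 = 3988468220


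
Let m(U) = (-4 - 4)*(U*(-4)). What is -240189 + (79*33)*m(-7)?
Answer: -824157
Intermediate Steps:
m(U) = 32*U (m(U) = -(-32)*U = 32*U)
-240189 + (79*33)*m(-7) = -240189 + (79*33)*(32*(-7)) = -240189 + 2607*(-224) = -240189 - 583968 = -824157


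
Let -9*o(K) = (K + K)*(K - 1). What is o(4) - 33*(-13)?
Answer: 1279/3 ≈ 426.33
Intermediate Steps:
o(K) = -2*K*(-1 + K)/9 (o(K) = -(K + K)*(K - 1)/9 = -2*K*(-1 + K)/9)
o(4) - 33*(-13) = (2/9)*4*(1 - 1*4) - 33*(-13) = (2/9)*4*(1 - 4) + 429 = (2/9)*4*(-3) + 429 = -8/3 + 429 = 1279/3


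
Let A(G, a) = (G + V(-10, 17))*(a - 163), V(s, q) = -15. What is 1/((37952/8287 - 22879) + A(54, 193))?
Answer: -8287/179864531 ≈ -4.6074e-5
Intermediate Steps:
A(G, a) = (-163 + a)*(-15 + G) (A(G, a) = (G - 15)*(a - 163) = (-15 + G)*(-163 + a) = (-163 + a)*(-15 + G))
1/((37952/8287 - 22879) + A(54, 193)) = 1/((37952/8287 - 22879) + (2445 - 163*54 - 15*193 + 54*193)) = 1/((37952*(1/8287) - 22879) + (2445 - 8802 - 2895 + 10422)) = 1/((37952/8287 - 22879) + 1170) = 1/(-189560321/8287 + 1170) = 1/(-179864531/8287) = -8287/179864531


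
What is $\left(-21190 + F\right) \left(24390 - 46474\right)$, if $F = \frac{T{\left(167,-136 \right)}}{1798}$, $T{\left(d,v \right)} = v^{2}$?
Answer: $\frac{420491771208}{899} \approx 4.6773 \cdot 10^{8}$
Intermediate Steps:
$F = \frac{9248}{899}$ ($F = \frac{\left(-136\right)^{2}}{1798} = 18496 \cdot \frac{1}{1798} = \frac{9248}{899} \approx 10.287$)
$\left(-21190 + F\right) \left(24390 - 46474\right) = \left(-21190 + \frac{9248}{899}\right) \left(24390 - 46474\right) = \left(- \frac{19040562}{899}\right) \left(-22084\right) = \frac{420491771208}{899}$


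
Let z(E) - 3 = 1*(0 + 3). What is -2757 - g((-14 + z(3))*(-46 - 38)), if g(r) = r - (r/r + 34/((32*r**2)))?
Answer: -24768479215/7225344 ≈ -3428.0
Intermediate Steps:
z(E) = 6 (z(E) = 3 + 1*(0 + 3) = 3 + 1*3 = 3 + 3 = 6)
g(r) = -1 + r - 17/(16*r**2) (g(r) = r - (1 + 34*(1/(32*r**2))) = r - (1 + 17/(16*r**2)) = r + (-1 - 17/(16*r**2)) = -1 + r - 17/(16*r**2))
-2757 - g((-14 + z(3))*(-46 - 38)) = -2757 - (-1 + (-14 + 6)*(-46 - 38) - 17*1/((-46 - 38)**2*(-14 + 6)**2)/16) = -2757 - (-1 - 8*(-84) - 17/(16*(-8*(-84))**2)) = -2757 - (-1 + 672 - 17/16/672**2) = -2757 - (-1 + 672 - 17/16*1/451584) = -2757 - (-1 + 672 - 17/7225344) = -2757 - 1*4848205807/7225344 = -2757 - 4848205807/7225344 = -24768479215/7225344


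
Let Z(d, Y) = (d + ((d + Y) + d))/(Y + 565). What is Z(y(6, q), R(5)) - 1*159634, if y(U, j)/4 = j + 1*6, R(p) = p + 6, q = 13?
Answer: -91948945/576 ≈ -1.5963e+5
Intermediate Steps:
R(p) = 6 + p
y(U, j) = 24 + 4*j (y(U, j) = 4*(j + 1*6) = 4*(j + 6) = 4*(6 + j) = 24 + 4*j)
Z(d, Y) = (Y + 3*d)/(565 + Y) (Z(d, Y) = (d + ((Y + d) + d))/(565 + Y) = (d + (Y + 2*d))/(565 + Y) = (Y + 3*d)/(565 + Y))
Z(y(6, q), R(5)) - 1*159634 = ((6 + 5) + 3*(24 + 4*13))/(565 + (6 + 5)) - 1*159634 = (11 + 3*(24 + 52))/(565 + 11) - 159634 = (11 + 3*76)/576 - 159634 = (11 + 228)/576 - 159634 = (1/576)*239 - 159634 = 239/576 - 159634 = -91948945/576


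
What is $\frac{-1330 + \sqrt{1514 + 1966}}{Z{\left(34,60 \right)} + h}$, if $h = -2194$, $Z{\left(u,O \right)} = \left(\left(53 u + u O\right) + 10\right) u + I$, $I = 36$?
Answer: $- \frac{133}{12881} + \frac{\sqrt{870}}{64405} \approx -0.0098673$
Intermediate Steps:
$Z{\left(u,O \right)} = 36 + u \left(10 + 53 u + O u\right)$ ($Z{\left(u,O \right)} = \left(\left(53 u + u O\right) + 10\right) u + 36 = \left(\left(53 u + O u\right) + 10\right) u + 36 = \left(10 + 53 u + O u\right) u + 36 = u \left(10 + 53 u + O u\right) + 36 = 36 + u \left(10 + 53 u + O u\right)$)
$\frac{-1330 + \sqrt{1514 + 1966}}{Z{\left(34,60 \right)} + h} = \frac{-1330 + \sqrt{1514 + 1966}}{\left(36 + 10 \cdot 34 + 53 \cdot 34^{2} + 60 \cdot 34^{2}\right) - 2194} = \frac{-1330 + \sqrt{3480}}{\left(36 + 340 + 53 \cdot 1156 + 60 \cdot 1156\right) - 2194} = \frac{-1330 + 2 \sqrt{870}}{\left(36 + 340 + 61268 + 69360\right) - 2194} = \frac{-1330 + 2 \sqrt{870}}{131004 - 2194} = \frac{-1330 + 2 \sqrt{870}}{128810} = \left(-1330 + 2 \sqrt{870}\right) \frac{1}{128810} = - \frac{133}{12881} + \frac{\sqrt{870}}{64405}$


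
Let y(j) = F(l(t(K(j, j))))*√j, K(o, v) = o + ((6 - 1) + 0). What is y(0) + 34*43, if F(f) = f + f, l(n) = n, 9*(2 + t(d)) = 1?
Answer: 1462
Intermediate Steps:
K(o, v) = 5 + o (K(o, v) = o + (5 + 0) = o + 5 = 5 + o)
t(d) = -17/9 (t(d) = -2 + (⅑)*1 = -2 + ⅑ = -17/9)
F(f) = 2*f
y(j) = -34*√j/9 (y(j) = (2*(-17/9))*√j = -34*√j/9)
y(0) + 34*43 = -34*√0/9 + 34*43 = -34/9*0 + 1462 = 0 + 1462 = 1462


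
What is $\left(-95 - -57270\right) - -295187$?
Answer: $352362$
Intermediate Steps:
$\left(-95 - -57270\right) - -295187 = \left(-95 + 57270\right) + 295187 = 57175 + 295187 = 352362$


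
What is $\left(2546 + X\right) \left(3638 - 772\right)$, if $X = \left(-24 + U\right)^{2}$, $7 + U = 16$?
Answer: $7941686$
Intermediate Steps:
$U = 9$ ($U = -7 + 16 = 9$)
$X = 225$ ($X = \left(-24 + 9\right)^{2} = \left(-15\right)^{2} = 225$)
$\left(2546 + X\right) \left(3638 - 772\right) = \left(2546 + 225\right) \left(3638 - 772\right) = 2771 \cdot 2866 = 7941686$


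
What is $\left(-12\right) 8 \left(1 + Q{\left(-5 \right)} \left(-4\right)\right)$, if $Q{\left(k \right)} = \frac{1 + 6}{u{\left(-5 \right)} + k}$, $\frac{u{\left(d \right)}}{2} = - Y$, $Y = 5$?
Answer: $- \frac{1376}{5} \approx -275.2$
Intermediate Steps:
$u{\left(d \right)} = -10$ ($u{\left(d \right)} = 2 \left(\left(-1\right) 5\right) = 2 \left(-5\right) = -10$)
$Q{\left(k \right)} = \frac{7}{-10 + k}$ ($Q{\left(k \right)} = \frac{1 + 6}{-10 + k} = \frac{7}{-10 + k}$)
$\left(-12\right) 8 \left(1 + Q{\left(-5 \right)} \left(-4\right)\right) = \left(-12\right) 8 \left(1 + \frac{7}{-10 - 5} \left(-4\right)\right) = - 96 \left(1 + \frac{7}{-15} \left(-4\right)\right) = - 96 \left(1 + 7 \left(- \frac{1}{15}\right) \left(-4\right)\right) = - 96 \left(1 - - \frac{28}{15}\right) = - 96 \left(1 + \frac{28}{15}\right) = \left(-96\right) \frac{43}{15} = - \frac{1376}{5}$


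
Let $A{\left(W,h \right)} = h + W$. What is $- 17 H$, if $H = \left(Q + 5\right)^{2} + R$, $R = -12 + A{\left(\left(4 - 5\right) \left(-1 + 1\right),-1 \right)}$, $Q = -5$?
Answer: $221$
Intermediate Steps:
$A{\left(W,h \right)} = W + h$
$R = -13$ ($R = -12 - \left(1 - \left(4 - 5\right) \left(-1 + 1\right)\right) = -12 - 1 = -13$)
$H = -13$ ($H = \left(-5 + 5\right)^{2} - 13 = 0^{2} - 13 = 0 - 13 = -13$)
$- 17 H = \left(-17\right) \left(-13\right) = 221$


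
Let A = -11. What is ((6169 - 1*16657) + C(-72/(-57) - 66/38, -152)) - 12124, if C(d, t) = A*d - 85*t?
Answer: -184049/19 ≈ -9686.8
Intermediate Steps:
C(d, t) = -85*t - 11*d (C(d, t) = -11*d - 85*t = -85*t - 11*d)
((6169 - 1*16657) + C(-72/(-57) - 66/38, -152)) - 12124 = ((6169 - 1*16657) + (-85*(-152) - 11*(-72/(-57) - 66/38))) - 12124 = ((6169 - 16657) + (12920 - 11*(-72*(-1/57) - 66*1/38))) - 12124 = (-10488 + (12920 - 11*(24/19 - 33/19))) - 12124 = (-10488 + (12920 - 11*(-9/19))) - 12124 = (-10488 + (12920 + 99/19)) - 12124 = (-10488 + 245579/19) - 12124 = 46307/19 - 12124 = -184049/19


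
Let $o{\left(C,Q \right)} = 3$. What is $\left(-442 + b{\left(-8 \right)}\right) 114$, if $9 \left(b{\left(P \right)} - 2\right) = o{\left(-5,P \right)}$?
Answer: $-50122$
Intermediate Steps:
$b{\left(P \right)} = \frac{7}{3}$ ($b{\left(P \right)} = 2 + \frac{1}{9} \cdot 3 = 2 + \frac{1}{3} = \frac{7}{3}$)
$\left(-442 + b{\left(-8 \right)}\right) 114 = \left(-442 + \frac{7}{3}\right) 114 = \left(- \frac{1319}{3}\right) 114 = -50122$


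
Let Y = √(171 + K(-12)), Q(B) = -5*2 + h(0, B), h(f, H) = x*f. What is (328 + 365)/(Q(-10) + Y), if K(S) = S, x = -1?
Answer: 6930/59 + 693*√159/59 ≈ 265.57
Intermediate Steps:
h(f, H) = -f
Q(B) = -10 (Q(B) = -5*2 - 1*0 = -10 + 0 = -10)
Y = √159 (Y = √(171 - 12) = √159 ≈ 12.610)
(328 + 365)/(Q(-10) + Y) = (328 + 365)/(-10 + √159) = 693/(-10 + √159)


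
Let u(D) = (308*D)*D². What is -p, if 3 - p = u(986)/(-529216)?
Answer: -9226432703/16538 ≈ -5.5789e+5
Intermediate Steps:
u(D) = 308*D³
p = 9226432703/16538 (p = 3 - 308*986³/(-529216) = 3 - 308*958585256*(-1)/529216 = 3 - 295244258848*(-1)/529216 = 3 - 1*(-9226383089/16538) = 3 + 9226383089/16538 = 9226432703/16538 ≈ 5.5789e+5)
-p = -1*9226432703/16538 = -9226432703/16538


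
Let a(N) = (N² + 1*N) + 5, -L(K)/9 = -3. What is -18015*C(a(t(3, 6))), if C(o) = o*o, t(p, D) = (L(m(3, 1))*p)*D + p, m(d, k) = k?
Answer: -1034337498273375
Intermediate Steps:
L(K) = 27 (L(K) = -9*(-3) = 27)
t(p, D) = p + 27*D*p (t(p, D) = (27*p)*D + p = 27*D*p + p = p + 27*D*p)
a(N) = 5 + N + N² (a(N) = (N² + N) + 5 = (N + N²) + 5 = 5 + N + N²)
C(o) = o²
-18015*C(a(t(3, 6))) = -18015*(5 + 3*(1 + 27*6) + (3*(1 + 27*6))²)² = -18015*(5 + 3*(1 + 162) + (3*(1 + 162))²)² = -18015*(5 + 3*163 + (3*163)²)² = -18015*(5 + 489 + 489²)² = -18015*(5 + 489 + 239121)² = -18015*239615² = -18015*57415348225 = -1034337498273375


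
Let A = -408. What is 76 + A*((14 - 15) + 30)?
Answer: -11756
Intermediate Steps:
76 + A*((14 - 15) + 30) = 76 - 408*((14 - 15) + 30) = 76 - 408*(-1 + 30) = 76 - 408*29 = 76 - 11832 = -11756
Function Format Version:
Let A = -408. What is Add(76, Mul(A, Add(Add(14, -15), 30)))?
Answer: -11756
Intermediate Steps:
Add(76, Mul(A, Add(Add(14, -15), 30))) = Add(76, Mul(-408, Add(Add(14, -15), 30))) = Add(76, Mul(-408, Add(-1, 30))) = Add(76, Mul(-408, 29)) = Add(76, -11832) = -11756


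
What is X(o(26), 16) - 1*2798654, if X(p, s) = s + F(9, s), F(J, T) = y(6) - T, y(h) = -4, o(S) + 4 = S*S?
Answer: -2798658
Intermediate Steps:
o(S) = -4 + S² (o(S) = -4 + S*S = -4 + S²)
F(J, T) = -4 - T
X(p, s) = -4 (X(p, s) = s + (-4 - s) = -4)
X(o(26), 16) - 1*2798654 = -4 - 1*2798654 = -4 - 2798654 = -2798658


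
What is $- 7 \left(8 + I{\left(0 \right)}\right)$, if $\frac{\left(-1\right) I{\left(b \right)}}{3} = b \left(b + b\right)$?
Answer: $-56$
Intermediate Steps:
$I{\left(b \right)} = - 6 b^{2}$ ($I{\left(b \right)} = - 3 b \left(b + b\right) = - 3 b 2 b = - 3 \cdot 2 b^{2} = - 6 b^{2}$)
$- 7 \left(8 + I{\left(0 \right)}\right) = - 7 \left(8 - 6 \cdot 0^{2}\right) = - 7 \left(8 - 0\right) = - 7 \left(8 + 0\right) = \left(-7\right) 8 = -56$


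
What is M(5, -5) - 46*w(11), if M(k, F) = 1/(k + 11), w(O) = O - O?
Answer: 1/16 ≈ 0.062500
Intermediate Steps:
w(O) = 0
M(k, F) = 1/(11 + k)
M(5, -5) - 46*w(11) = 1/(11 + 5) - 46*0 = 1/16 + 0 = 1/16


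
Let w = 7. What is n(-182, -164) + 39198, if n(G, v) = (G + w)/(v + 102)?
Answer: 2430451/62 ≈ 39201.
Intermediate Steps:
n(G, v) = (7 + G)/(102 + v) (n(G, v) = (G + 7)/(v + 102) = (7 + G)/(102 + v))
n(-182, -164) + 39198 = (7 - 182)/(102 - 164) + 39198 = -175/(-62) + 39198 = -1/62*(-175) + 39198 = 175/62 + 39198 = 2430451/62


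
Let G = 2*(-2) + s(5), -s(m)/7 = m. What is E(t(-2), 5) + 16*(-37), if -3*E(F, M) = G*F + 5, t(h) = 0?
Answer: -1781/3 ≈ -593.67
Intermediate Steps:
s(m) = -7*m
G = -39 (G = 2*(-2) - 7*5 = -4 - 35 = -39)
E(F, M) = -5/3 + 13*F (E(F, M) = -(-39*F + 5)/3 = -(5 - 39*F)/3 = -5/3 + 13*F)
E(t(-2), 5) + 16*(-37) = (-5/3 + 13*0) + 16*(-37) = (-5/3 + 0) - 592 = -5/3 - 592 = -1781/3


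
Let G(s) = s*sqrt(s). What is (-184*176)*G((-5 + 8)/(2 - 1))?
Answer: -97152*sqrt(3) ≈ -1.6827e+5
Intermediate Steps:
G(s) = s**(3/2)
(-184*176)*G((-5 + 8)/(2 - 1)) = (-184*176)*((-5 + 8)/(2 - 1))**(3/2) = -32384*3**(3/2) = -32384*3*sqrt(3) = -97152*sqrt(3)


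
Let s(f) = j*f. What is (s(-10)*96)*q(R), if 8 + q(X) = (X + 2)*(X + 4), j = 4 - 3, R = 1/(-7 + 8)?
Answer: -6720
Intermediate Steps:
R = 1 (R = 1/1 = 1)
j = 1
s(f) = f (s(f) = 1*f = f)
q(X) = -8 + (2 + X)*(4 + X) (q(X) = -8 + (X + 2)*(X + 4) = -8 + (2 + X)*(4 + X))
(s(-10)*96)*q(R) = (-10*96)*(1*(6 + 1)) = -960*7 = -6720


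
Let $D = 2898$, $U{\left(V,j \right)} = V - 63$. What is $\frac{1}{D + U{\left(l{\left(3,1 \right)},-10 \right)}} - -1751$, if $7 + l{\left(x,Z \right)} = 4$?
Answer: $\frac{4958833}{2832} \approx 1751.0$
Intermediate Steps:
$l{\left(x,Z \right)} = -3$ ($l{\left(x,Z \right)} = -7 + 4 = -3$)
$U{\left(V,j \right)} = -63 + V$
$\frac{1}{D + U{\left(l{\left(3,1 \right)},-10 \right)}} - -1751 = \frac{1}{2898 - 66} - -1751 = \frac{1}{2898 - 66} + 1751 = \frac{1}{2832} + 1751 = \frac{4958833}{2832}$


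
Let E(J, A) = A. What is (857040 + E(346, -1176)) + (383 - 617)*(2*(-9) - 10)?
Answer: 862416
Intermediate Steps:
(857040 + E(346, -1176)) + (383 - 617)*(2*(-9) - 10) = (857040 - 1176) + (383 - 617)*(2*(-9) - 10) = 855864 - 234*(-18 - 10) = 855864 - 234*(-28) = 855864 + 6552 = 862416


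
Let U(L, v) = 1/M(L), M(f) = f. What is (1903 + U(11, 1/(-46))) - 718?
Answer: 13036/11 ≈ 1185.1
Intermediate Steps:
U(L, v) = 1/L
(1903 + U(11, 1/(-46))) - 718 = (1903 + 1/11) - 718 = 20934/11 - 718 = 13036/11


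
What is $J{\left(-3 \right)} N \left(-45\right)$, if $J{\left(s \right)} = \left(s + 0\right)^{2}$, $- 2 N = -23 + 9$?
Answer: $-2835$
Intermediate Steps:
$N = 7$ ($N = - \frac{-23 + 9}{2} = \left(- \frac{1}{2}\right) \left(-14\right) = 7$)
$J{\left(s \right)} = s^{2}$
$J{\left(-3 \right)} N \left(-45\right) = \left(-3\right)^{2} \cdot 7 \left(-45\right) = 9 \cdot 7 \left(-45\right) = 63 \left(-45\right) = -2835$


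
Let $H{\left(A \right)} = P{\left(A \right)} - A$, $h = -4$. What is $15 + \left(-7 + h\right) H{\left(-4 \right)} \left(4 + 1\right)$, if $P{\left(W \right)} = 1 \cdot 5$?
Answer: $-480$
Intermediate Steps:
$P{\left(W \right)} = 5$
$H{\left(A \right)} = 5 - A$
$15 + \left(-7 + h\right) H{\left(-4 \right)} \left(4 + 1\right) = 15 + \left(-7 - 4\right) \left(5 - -4\right) \left(4 + 1\right) = 15 - 11 \left(5 + 4\right) 5 = 15 - 11 \cdot 9 \cdot 5 = 15 - 495 = -480$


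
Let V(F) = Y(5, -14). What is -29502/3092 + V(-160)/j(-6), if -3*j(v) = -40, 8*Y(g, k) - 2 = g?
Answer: -2343927/247360 ≈ -9.4758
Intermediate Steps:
Y(g, k) = ¼ + g/8
V(F) = 7/8 (V(F) = ¼ + (⅛)*5 = ¼ + 5/8 = 7/8)
j(v) = 40/3 (j(v) = -⅓*(-40) = 40/3)
-29502/3092 + V(-160)/j(-6) = -29502/3092 + 7/(8*(40/3)) = -29502*1/3092 + (7/8)*(3/40) = -14751/1546 + 21/320 = -2343927/247360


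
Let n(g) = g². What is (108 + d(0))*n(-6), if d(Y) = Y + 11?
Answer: 4284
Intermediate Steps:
d(Y) = 11 + Y
(108 + d(0))*n(-6) = (108 + (11 + 0))*(-6)² = (108 + 11)*36 = 119*36 = 4284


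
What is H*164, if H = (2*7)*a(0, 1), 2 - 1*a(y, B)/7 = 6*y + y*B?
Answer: 32144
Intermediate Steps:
a(y, B) = 14 - 42*y - 7*B*y (a(y, B) = 14 - 7*(6*y + y*B) = 14 - 7*(6*y + B*y) = 14 + (-42*y - 7*B*y) = 14 - 42*y - 7*B*y)
H = 196 (H = (2*7)*(14 - 42*0 - 7*1*0) = 14*(14 + 0 + 0) = 14*14 = 196)
H*164 = 196*164 = 32144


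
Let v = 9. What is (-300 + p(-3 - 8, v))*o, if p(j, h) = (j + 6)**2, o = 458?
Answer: -125950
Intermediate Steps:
p(j, h) = (6 + j)**2
(-300 + p(-3 - 8, v))*o = (-300 + (6 + (-3 - 8))**2)*458 = (-300 + (6 - 11)**2)*458 = (-300 + (-5)**2)*458 = (-300 + 25)*458 = -275*458 = -125950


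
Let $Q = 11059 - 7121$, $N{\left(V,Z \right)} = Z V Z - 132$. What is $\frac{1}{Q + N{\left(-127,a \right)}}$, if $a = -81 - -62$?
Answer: $- \frac{1}{42041} \approx -2.3786 \cdot 10^{-5}$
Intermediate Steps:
$a = -19$ ($a = -81 + 62 = -19$)
$N{\left(V,Z \right)} = -132 + V Z^{2}$ ($N{\left(V,Z \right)} = V Z Z - 132 = V Z^{2} - 132 = -132 + V Z^{2}$)
$Q = 3938$
$\frac{1}{Q + N{\left(-127,a \right)}} = \frac{1}{3938 - \left(132 + 127 \left(-19\right)^{2}\right)} = \frac{1}{3938 - 45979} = \frac{1}{-42041} = - \frac{1}{42041}$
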